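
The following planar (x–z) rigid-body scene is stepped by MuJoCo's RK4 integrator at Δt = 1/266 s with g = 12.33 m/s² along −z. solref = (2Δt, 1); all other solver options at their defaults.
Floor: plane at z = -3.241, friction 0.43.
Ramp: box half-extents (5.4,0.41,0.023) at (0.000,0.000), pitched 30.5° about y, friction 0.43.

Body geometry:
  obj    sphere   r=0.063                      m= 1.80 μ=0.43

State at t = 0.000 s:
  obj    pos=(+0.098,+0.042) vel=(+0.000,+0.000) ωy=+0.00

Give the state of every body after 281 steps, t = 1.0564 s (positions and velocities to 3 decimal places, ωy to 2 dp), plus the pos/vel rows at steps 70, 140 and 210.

State at t = 1.0564 s:
  obj    pos=(+2.247,-1.224) vel=(+4.069,-2.397) ωy=+74.95

Key-timestep trajectory:
   step    t(s)  obj.x    obj.z    obj.vx   obj.vz 
     70  0.2632   +0.231  -0.037  +1.014  -0.597
    140  0.5263   +0.632  -0.272  +2.027  -1.194
    210  0.7895   +1.298  -0.665  +3.041  -1.791


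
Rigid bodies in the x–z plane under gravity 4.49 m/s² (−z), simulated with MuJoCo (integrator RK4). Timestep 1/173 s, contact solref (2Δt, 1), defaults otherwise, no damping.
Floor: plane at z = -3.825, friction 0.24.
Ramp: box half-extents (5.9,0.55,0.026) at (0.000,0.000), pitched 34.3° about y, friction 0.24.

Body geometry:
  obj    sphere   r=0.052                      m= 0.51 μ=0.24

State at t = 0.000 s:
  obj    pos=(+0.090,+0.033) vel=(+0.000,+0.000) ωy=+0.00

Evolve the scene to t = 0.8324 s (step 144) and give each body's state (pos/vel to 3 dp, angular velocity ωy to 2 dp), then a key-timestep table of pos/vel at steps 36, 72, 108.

State at t = 0.8324 s:
  obj    pos=(+0.607,-0.320) vel=(+1.243,-0.848) ωy=+28.92

Key-timestep trajectory:
   step    t(s)  obj.x    obj.z    obj.vx   obj.vz 
     36  0.2081   +0.122  +0.011  +0.311  -0.212
     72  0.4162   +0.219  -0.055  +0.622  -0.424
    108  0.6243   +0.381  -0.166  +0.932  -0.636


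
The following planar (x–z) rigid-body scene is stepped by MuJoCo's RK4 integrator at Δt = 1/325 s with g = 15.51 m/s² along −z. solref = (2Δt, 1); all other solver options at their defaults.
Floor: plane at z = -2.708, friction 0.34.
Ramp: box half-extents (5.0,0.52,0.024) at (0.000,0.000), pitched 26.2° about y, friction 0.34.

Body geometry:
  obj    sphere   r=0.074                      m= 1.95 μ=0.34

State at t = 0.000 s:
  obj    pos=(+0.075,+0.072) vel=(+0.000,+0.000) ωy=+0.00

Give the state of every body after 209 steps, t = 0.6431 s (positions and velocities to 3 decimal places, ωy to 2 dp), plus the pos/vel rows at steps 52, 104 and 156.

State at t = 0.6431 s:
  obj    pos=(+0.983,-0.374) vel=(+2.822,-1.389) ωy=+42.50

Key-timestep trajectory:
   step    t(s)  obj.x    obj.z    obj.vx   obj.vz 
     52  0.1600   +0.131  +0.045  +0.702  -0.346
    104  0.3200   +0.300  -0.038  +1.405  -0.691
    156  0.4800   +0.581  -0.177  +2.107  -1.037


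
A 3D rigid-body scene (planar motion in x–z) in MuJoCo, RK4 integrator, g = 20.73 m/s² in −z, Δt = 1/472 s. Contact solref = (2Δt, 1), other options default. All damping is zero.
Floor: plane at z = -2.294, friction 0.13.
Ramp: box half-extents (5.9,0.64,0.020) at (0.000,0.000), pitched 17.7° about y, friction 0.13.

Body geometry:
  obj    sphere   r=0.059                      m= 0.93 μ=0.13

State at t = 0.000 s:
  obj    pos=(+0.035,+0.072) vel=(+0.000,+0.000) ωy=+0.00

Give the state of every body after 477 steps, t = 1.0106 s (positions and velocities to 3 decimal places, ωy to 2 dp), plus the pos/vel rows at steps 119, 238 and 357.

State at t = 1.0106 s:
  obj    pos=(+2.225,-0.627) vel=(+4.334,-1.383) ωy=+77.10

Key-timestep trajectory:
   step    t(s)  obj.x    obj.z    obj.vx   obj.vz 
    119  0.2521   +0.171  +0.028  +1.081  -0.345
    238  0.5042   +0.580  -0.102  +2.163  -0.690
    357  0.7564   +1.262  -0.320  +3.244  -1.035


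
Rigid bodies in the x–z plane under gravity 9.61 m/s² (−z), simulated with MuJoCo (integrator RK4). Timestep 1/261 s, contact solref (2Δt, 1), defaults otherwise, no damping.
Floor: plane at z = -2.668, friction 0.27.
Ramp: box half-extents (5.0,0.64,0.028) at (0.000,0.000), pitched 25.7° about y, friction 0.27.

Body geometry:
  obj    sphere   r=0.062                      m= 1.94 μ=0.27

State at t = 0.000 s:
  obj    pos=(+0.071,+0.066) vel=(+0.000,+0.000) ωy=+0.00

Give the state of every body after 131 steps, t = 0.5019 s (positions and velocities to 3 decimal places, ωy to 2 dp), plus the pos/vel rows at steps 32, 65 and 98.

State at t = 0.5019 s:
  obj    pos=(+0.409,-0.097) vel=(+1.346,-0.648) ωy=+24.09

Key-timestep trajectory:
   step    t(s)  obj.x    obj.z    obj.vx   obj.vz 
     32  0.1226   +0.091  +0.056  +0.329  -0.158
     65  0.2490   +0.154  +0.026  +0.668  -0.322
     98  0.3755   +0.260  -0.025  +1.007  -0.485


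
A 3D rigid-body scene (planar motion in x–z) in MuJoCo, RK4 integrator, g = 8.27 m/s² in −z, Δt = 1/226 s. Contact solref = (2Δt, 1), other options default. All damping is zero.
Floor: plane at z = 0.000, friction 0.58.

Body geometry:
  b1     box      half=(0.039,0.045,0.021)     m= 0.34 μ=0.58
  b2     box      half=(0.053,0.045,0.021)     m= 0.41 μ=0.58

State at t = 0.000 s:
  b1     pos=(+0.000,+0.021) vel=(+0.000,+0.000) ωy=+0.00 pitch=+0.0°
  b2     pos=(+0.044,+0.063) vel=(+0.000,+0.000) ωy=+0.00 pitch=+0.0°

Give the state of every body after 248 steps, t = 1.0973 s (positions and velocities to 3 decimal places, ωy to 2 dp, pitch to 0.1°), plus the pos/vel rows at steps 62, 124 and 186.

State at t = 1.0973 s:
  b1     pos=(+0.000,+0.021) vel=(+0.000,+0.000) ωy=+0.00 pitch=+0.0°
  b2     pos=(+0.058,+0.052) vel=(+0.000,+0.000) ωy=-0.01 pitch=+45.3°

Key-timestep trajectory:
   step    t(s)  b1.x    b1.z    b1.vx   b1.vz   b2.x    b2.z    b2.vx   b2.vz 
     62  0.2743   +0.000  +0.021  +0.000  +0.000   +0.064  +0.055  +0.031  +0.009
    124  0.5487   +0.000  +0.021  +0.000  +0.000   +0.058  +0.053  +0.000  +0.000
    186  0.8230   +0.000  +0.021  +0.000  +0.000   +0.058  +0.053  +0.000  +0.000


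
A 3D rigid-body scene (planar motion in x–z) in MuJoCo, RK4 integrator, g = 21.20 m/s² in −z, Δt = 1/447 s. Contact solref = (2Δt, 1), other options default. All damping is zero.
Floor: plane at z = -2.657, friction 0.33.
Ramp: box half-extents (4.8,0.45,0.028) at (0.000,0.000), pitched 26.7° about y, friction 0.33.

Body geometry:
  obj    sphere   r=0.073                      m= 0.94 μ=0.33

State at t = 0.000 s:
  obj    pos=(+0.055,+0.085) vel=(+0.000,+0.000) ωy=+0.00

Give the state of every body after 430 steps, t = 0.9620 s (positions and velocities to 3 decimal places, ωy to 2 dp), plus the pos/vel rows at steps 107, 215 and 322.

State at t = 0.9620 s:
  obj    pos=(+2.868,-1.329) vel=(+5.847,-2.941) ωy=+89.65

Key-timestep trajectory:
   step    t(s)  obj.x    obj.z    obj.vx   obj.vz 
    107  0.2394   +0.229  -0.002  +1.455  -0.732
    215  0.4810   +0.758  -0.268  +2.924  -1.471
    322  0.7204   +1.632  -0.708  +4.379  -2.202


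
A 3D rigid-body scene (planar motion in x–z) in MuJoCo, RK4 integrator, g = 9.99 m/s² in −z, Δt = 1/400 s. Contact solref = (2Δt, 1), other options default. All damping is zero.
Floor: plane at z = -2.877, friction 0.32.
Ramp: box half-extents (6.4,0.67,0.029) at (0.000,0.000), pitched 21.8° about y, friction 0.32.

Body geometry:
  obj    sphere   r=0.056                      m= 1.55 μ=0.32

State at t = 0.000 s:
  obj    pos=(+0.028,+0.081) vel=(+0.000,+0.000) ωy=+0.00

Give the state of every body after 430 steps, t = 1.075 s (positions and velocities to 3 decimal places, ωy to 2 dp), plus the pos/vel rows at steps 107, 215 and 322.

State at t = 1.075 s:
  obj    pos=(+1.450,-0.488) vel=(+2.645,-1.058) ωy=+50.87

Key-timestep trajectory:
   step    t(s)  obj.x    obj.z    obj.vx   obj.vz 
    107  0.2675   +0.116  +0.045  +0.658  -0.263
    215  0.5375   +0.383  -0.062  +1.323  -0.529
    322  0.8050   +0.825  -0.238  +1.981  -0.792


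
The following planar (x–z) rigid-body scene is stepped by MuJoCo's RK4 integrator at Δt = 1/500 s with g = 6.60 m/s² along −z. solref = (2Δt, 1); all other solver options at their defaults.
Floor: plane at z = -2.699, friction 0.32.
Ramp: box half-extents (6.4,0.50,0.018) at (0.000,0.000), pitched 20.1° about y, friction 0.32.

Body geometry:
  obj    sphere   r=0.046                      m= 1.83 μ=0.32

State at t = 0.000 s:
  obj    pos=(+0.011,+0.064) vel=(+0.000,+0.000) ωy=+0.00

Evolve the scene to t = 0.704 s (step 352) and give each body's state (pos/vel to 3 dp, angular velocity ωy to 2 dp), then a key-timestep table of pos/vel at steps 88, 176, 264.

State at t = 0.704 s:
  obj    pos=(+0.388,-0.074) vel=(+1.071,-0.392) ωy=+24.79

Key-timestep trajectory:
   step    t(s)  obj.x    obj.z    obj.vx   obj.vz 
     88  0.1760   +0.035  +0.055  +0.268  -0.098
    176  0.3520   +0.105  +0.030  +0.536  -0.196
    264  0.5280   +0.223  -0.014  +0.803  -0.294


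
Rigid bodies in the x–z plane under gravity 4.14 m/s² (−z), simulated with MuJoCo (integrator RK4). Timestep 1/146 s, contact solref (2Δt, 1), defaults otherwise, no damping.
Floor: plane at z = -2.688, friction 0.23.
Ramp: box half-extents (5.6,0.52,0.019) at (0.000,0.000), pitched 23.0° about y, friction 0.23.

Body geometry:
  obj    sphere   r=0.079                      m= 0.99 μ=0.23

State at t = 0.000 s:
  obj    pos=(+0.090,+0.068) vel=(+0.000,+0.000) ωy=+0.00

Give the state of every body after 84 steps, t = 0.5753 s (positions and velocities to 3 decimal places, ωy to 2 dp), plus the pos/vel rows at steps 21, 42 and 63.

State at t = 0.5753 s:
  obj    pos=(+0.266,-0.007) vel=(+0.612,-0.260) ωy=+8.41

Key-timestep trajectory:
   step    t(s)  obj.x    obj.z    obj.vx   obj.vz 
     21  0.1438   +0.101  +0.064  +0.153  -0.065
     42  0.2877   +0.134  +0.050  +0.306  -0.130
     63  0.4315   +0.189  +0.026  +0.459  -0.195


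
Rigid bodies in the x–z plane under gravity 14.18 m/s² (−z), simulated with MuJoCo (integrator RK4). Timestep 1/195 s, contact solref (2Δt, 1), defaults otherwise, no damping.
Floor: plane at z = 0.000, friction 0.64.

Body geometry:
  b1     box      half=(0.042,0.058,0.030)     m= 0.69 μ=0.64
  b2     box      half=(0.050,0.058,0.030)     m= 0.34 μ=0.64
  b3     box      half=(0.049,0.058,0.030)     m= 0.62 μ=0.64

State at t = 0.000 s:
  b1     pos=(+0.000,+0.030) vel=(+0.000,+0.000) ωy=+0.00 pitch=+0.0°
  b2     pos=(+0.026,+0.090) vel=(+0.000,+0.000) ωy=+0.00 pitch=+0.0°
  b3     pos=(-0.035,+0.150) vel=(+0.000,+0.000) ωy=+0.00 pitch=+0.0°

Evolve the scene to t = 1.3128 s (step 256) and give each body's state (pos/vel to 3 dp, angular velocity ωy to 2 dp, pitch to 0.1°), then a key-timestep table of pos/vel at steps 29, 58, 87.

State at t = 1.3128 s:
  b1     pos=(+0.001,+0.030) vel=(+0.000,+0.000) ωy=+0.00 pitch=+0.0°
  b2     pos=(+0.027,+0.090) vel=(+0.000,+0.000) ωy=+0.00 pitch=+0.0°
  b3     pos=(-0.077,+0.049) vel=(+0.000,+0.000) ωy=+0.00 pitch=-90.0°

Key-timestep trajectory:
   step    t(s)  b1.x    b1.z    b1.vx   b1.vz   b2.x    b2.z    b2.vx   b2.vz   b3.x    b3.z    b3.vx   b3.vz 
     29  0.1487   +0.000  +0.030  +0.000  +0.000   +0.026  +0.090  +0.000  +0.000   -0.059  +0.121  -0.254  -0.735
     58  0.2974   +0.001  +0.030  +0.000  +0.000   +0.027  +0.090  +0.000  +0.000   -0.095  +0.056  +0.010  +0.001
     87  0.4462   +0.001  +0.030  +0.002  +0.001   +0.027  +0.090  +0.002  +0.000   -0.072  +0.051  +0.038  +0.043


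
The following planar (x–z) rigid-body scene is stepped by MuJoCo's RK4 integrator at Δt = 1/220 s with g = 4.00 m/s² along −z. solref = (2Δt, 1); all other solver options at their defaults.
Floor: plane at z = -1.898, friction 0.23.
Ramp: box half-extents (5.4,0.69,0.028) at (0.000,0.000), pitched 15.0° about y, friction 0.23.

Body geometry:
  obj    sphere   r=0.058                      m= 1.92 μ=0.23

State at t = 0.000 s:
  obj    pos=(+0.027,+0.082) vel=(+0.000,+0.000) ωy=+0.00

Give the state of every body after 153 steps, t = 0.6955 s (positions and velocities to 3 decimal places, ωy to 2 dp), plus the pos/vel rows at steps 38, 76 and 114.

State at t = 0.6955 s:
  obj    pos=(+0.200,+0.036) vel=(+0.497,-0.133) ωy=+8.86

Key-timestep trajectory:
   step    t(s)  obj.x    obj.z    obj.vx   obj.vz 
     38  0.1727   +0.038  +0.079  +0.123  -0.033
     76  0.3455   +0.070  +0.070  +0.247  -0.066
    114  0.5182   +0.123  +0.056  +0.370  -0.099


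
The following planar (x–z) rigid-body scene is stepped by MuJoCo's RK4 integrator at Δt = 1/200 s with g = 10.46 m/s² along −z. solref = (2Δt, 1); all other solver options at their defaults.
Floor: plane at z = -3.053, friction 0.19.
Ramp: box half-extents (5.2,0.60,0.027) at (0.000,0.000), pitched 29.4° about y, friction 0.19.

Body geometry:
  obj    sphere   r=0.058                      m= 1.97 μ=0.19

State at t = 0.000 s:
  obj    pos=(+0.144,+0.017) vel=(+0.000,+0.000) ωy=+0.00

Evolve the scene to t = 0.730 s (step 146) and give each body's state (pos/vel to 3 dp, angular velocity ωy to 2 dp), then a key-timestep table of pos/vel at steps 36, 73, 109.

State at t = 0.730 s:
  obj    pos=(+0.995,-0.463) vel=(+2.333,-1.315) ωy=+46.14

Key-timestep trajectory:
   step    t(s)  obj.x    obj.z    obj.vx   obj.vz 
     36  0.1800   +0.196  -0.013  +0.575  -0.324
     73  0.3650   +0.357  -0.104  +1.167  -0.657
    109  0.5450   +0.619  -0.251  +1.742  -0.981


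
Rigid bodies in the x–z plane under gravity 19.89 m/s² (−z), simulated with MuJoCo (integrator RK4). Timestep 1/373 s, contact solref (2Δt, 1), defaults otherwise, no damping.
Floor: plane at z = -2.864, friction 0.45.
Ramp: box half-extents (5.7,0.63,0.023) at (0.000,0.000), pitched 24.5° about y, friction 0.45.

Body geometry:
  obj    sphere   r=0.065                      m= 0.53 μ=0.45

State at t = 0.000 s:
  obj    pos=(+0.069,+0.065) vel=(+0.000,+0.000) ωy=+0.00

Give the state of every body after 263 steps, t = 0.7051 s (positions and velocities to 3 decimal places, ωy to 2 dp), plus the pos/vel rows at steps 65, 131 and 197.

State at t = 0.7051 s:
  obj    pos=(+1.402,-0.542) vel=(+3.780,-1.723) ωy=+63.90

Key-timestep trajectory:
   step    t(s)  obj.x    obj.z    obj.vx   obj.vz 
     65  0.1743   +0.151  +0.028  +0.934  -0.426
    131  0.3512   +0.400  -0.085  +1.883  -0.858
    197  0.5282   +0.817  -0.276  +2.832  -1.290


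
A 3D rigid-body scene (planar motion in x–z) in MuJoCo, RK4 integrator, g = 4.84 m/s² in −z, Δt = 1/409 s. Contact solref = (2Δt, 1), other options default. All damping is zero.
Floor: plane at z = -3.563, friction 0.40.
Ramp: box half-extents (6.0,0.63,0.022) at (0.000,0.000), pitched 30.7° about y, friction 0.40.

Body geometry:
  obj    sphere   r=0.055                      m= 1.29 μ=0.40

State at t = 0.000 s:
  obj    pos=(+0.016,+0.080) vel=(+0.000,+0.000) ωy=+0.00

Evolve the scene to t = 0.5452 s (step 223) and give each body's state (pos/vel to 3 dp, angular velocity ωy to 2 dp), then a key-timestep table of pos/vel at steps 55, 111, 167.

State at t = 0.5452 s:
  obj    pos=(+0.242,-0.054) vel=(+0.828,-0.491) ωy=+17.49

Key-timestep trajectory:
   step    t(s)  obj.x    obj.z    obj.vx   obj.vz 
     55  0.1345   +0.030  +0.072  +0.204  -0.121
    111  0.2714   +0.072  +0.047  +0.412  -0.245
    167  0.4083   +0.143  +0.005  +0.620  -0.368


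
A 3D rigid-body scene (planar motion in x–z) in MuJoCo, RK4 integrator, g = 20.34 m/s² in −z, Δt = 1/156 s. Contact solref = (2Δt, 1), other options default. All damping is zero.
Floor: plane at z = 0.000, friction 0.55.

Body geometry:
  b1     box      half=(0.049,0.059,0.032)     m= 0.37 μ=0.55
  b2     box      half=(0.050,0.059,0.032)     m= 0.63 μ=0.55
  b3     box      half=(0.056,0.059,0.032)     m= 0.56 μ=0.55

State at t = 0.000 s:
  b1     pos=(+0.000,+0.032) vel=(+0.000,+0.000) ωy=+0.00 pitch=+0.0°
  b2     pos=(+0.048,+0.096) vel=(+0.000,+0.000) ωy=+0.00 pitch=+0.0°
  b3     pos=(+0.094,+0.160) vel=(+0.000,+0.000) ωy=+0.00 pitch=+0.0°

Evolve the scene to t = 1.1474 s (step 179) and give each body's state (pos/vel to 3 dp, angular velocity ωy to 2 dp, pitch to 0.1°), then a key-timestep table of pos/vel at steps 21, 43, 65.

State at t = 1.1474 s:
  b1     pos=(+0.000,+0.032) vel=(+0.000,+0.000) ωy=+0.00 pitch=+0.0°
  b2     pos=(+0.094,+0.050) vel=(+0.000,+0.000) ωy=+0.00 pitch=+90.0°
  b3     pos=(+0.292,+0.032) vel=(+0.000,+0.000) ωy=+0.00 pitch=+180.0°

Key-timestep trajectory:
   step    t(s)  b1.x    b1.z    b1.vx   b1.vz   b2.x    b2.z    b2.vx   b2.vz   b3.x    b3.z    b3.vx   b3.vz 
     21  0.1346   +0.000  +0.032  -0.001  +0.000   +0.068  +0.089  +0.335  -0.242   +0.146  +0.110  +0.663  -1.158
     43  0.2756   +0.000  +0.032  +0.000  +0.000   +0.097  +0.052  -0.186  -0.097   +0.224  +0.064  +0.290  +0.030
     65  0.4167   +0.000  +0.032  +0.000  +0.000   +0.094  +0.050  -0.001  +0.001   +0.274  +0.049  +0.575  -0.472


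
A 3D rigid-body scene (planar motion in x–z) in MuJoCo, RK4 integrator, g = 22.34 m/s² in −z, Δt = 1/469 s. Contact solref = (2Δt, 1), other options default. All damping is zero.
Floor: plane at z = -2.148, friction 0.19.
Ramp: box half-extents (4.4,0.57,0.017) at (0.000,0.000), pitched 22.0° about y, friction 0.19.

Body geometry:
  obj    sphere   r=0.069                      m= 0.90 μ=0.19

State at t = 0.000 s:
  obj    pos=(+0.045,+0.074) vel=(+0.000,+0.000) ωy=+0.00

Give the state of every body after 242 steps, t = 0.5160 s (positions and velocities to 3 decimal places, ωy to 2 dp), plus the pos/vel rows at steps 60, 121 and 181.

State at t = 0.5160 s:
  obj    pos=(+0.783,-0.224) vel=(+2.860,-1.155) ωy=+44.69

Key-timestep trajectory:
   step    t(s)  obj.x    obj.z    obj.vx   obj.vz 
     60  0.1279   +0.091  +0.056  +0.709  -0.287
    121  0.2580   +0.230  +0.000  +1.430  -0.578
    181  0.3859   +0.458  -0.092  +2.139  -0.864


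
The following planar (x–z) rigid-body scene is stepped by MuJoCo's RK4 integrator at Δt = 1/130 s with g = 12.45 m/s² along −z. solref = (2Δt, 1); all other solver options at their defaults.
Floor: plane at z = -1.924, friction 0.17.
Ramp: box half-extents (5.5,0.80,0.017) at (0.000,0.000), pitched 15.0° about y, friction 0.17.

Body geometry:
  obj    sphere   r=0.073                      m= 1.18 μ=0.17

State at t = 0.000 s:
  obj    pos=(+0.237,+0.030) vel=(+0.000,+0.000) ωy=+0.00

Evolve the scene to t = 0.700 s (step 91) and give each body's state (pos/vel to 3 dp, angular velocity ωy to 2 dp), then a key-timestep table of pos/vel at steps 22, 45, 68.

State at t = 0.700 s:
  obj    pos=(+0.782,-0.116) vel=(+1.556,-0.417) ωy=+22.06

Key-timestep trajectory:
   step    t(s)  obj.x    obj.z    obj.vx   obj.vz 
     22  0.1692   +0.269  +0.021  +0.376  -0.101
     45  0.3462   +0.370  -0.006  +0.770  -0.206
     68  0.5231   +0.541  -0.052  +1.163  -0.312


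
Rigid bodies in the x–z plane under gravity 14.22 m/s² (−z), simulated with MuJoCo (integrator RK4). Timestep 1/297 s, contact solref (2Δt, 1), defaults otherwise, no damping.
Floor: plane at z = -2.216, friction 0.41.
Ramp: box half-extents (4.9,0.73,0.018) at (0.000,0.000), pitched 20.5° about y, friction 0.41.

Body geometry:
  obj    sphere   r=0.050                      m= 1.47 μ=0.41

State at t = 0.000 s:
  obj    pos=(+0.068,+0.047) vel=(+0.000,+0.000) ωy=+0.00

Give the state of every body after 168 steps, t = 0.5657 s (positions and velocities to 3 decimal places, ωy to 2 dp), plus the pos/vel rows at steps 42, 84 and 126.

State at t = 0.5657 s:
  obj    pos=(+0.601,-0.152) vel=(+1.885,-0.705) ωy=+40.23

Key-timestep trajectory:
   step    t(s)  obj.x    obj.z    obj.vx   obj.vz 
     42  0.1414   +0.101  +0.035  +0.471  -0.176
     84  0.2828   +0.201  -0.003  +0.942  -0.352
    126  0.4242   +0.368  -0.065  +1.414  -0.529


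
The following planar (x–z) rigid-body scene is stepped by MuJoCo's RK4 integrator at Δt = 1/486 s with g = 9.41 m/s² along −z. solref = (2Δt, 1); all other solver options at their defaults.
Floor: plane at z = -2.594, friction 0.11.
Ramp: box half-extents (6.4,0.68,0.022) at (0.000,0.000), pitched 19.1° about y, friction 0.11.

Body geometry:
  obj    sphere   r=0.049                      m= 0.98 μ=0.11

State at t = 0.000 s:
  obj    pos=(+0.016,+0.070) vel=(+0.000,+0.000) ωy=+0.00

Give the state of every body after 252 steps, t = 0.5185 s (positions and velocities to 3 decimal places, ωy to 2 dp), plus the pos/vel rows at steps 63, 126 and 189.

State at t = 0.5185 s:
  obj    pos=(+0.295,-0.027) vel=(+1.078,-0.373) ωy=+23.27

Key-timestep trajectory:
   step    t(s)  obj.x    obj.z    obj.vx   obj.vz 
     63  0.1296   +0.033  +0.064  +0.269  -0.093
    126  0.2593   +0.086  +0.045  +0.539  -0.187
    189  0.3889   +0.173  +0.015  +0.808  -0.280


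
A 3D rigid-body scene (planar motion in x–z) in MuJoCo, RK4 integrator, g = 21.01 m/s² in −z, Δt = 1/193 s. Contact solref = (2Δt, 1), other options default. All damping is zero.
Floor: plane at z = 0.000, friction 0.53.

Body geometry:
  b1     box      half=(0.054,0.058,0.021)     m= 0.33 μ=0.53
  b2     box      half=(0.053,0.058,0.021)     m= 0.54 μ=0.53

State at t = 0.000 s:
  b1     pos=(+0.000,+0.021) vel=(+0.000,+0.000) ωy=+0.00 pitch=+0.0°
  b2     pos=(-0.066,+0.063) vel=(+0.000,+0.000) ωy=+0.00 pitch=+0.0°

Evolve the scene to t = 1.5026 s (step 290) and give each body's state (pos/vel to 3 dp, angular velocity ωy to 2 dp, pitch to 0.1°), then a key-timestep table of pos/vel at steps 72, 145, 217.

State at t = 1.5026 s:
  b1     pos=(+0.002,+0.021) vel=(+0.001,+0.000) ωy=+0.00 pitch=+0.0°
  b2     pos=(-0.076,+0.050) vel=(+0.000,-0.001) ωy=+0.03 pitch=-38.9°

Key-timestep trajectory:
   step    t(s)  b1.x    b1.z    b1.vx   b1.vz   b2.x    b2.z    b2.vx   b2.vz 
     72  0.3731   +0.000  +0.021  +0.001  +0.000   -0.076  +0.050  +0.000  -0.001
    145  0.7513   +0.001  +0.021  +0.001  +0.000   -0.076  +0.050  +0.000  -0.001
    217  1.1244   +0.001  +0.021  +0.001  +0.000   -0.076  +0.050  +0.000  -0.001


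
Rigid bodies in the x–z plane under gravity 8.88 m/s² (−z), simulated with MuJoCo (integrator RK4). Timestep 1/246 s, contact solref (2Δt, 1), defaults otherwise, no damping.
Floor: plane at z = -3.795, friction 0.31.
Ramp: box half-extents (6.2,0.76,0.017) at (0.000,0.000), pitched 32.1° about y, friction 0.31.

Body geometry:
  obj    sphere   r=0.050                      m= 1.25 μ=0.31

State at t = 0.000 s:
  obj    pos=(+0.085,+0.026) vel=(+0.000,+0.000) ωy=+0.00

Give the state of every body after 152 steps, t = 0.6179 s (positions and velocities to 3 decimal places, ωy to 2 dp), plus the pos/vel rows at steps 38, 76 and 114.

State at t = 0.6179 s:
  obj    pos=(+0.630,-0.316) vel=(+1.764,-1.107) ωy=+41.64

Key-timestep trajectory:
   step    t(s)  obj.x    obj.z    obj.vx   obj.vz 
     38  0.1545   +0.119  +0.004  +0.441  -0.277
     76  0.3089   +0.221  -0.060  +0.882  -0.553
    114  0.4634   +0.392  -0.167  +1.323  -0.830


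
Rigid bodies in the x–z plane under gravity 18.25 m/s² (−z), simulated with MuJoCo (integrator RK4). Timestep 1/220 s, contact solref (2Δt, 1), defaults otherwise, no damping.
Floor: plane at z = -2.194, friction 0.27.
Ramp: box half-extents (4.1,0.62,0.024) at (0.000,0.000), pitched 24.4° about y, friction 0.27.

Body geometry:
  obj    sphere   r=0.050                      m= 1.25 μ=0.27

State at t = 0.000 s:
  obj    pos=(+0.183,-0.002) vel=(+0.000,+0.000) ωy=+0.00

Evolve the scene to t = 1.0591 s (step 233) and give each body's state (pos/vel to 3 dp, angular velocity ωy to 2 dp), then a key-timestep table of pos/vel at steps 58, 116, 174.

State at t = 1.0591 s:
  obj    pos=(+2.934,-1.250) vel=(+5.194,-2.356) ωy=+114.05

Key-timestep trajectory:
   step    t(s)  obj.x    obj.z    obj.vx   obj.vz 
     58  0.2636   +0.354  -0.079  +1.293  -0.587
    116  0.5273   +0.865  -0.311  +2.586  -1.173
    174  0.7909   +1.717  -0.698  +3.879  -1.760


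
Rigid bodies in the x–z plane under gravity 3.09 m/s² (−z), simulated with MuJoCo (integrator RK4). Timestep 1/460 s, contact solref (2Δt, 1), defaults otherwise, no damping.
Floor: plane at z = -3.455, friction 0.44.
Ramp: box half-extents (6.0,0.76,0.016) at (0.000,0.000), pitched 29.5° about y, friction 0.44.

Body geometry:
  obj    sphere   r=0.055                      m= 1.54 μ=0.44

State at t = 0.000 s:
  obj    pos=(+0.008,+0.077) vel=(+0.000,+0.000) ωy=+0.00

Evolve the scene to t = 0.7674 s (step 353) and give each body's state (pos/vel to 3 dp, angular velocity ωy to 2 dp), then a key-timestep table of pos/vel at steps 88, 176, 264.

State at t = 0.7674 s:
  obj    pos=(+0.287,-0.081) vel=(+0.726,-0.411) ωy=+15.16

Key-timestep trajectory:
   step    t(s)  obj.x    obj.z    obj.vx   obj.vz 
     88  0.1913   +0.025  +0.067  +0.181  -0.102
    176  0.3826   +0.077  +0.038  +0.362  -0.205
    264  0.5739   +0.164  -0.011  +0.543  -0.307


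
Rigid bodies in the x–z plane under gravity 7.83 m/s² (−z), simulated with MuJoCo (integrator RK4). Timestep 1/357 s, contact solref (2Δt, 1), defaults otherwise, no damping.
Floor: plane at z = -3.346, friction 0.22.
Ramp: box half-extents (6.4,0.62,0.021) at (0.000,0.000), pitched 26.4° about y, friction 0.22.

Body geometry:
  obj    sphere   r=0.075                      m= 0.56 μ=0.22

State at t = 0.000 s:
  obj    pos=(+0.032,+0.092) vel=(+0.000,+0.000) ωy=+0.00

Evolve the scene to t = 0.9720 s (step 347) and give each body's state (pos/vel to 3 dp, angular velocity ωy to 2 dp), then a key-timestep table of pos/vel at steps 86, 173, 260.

State at t = 0.9720 s:
  obj    pos=(+1.084,-0.431) vel=(+2.165,-1.075) ωy=+32.22

Key-timestep trajectory:
   step    t(s)  obj.x    obj.z    obj.vx   obj.vz 
     86  0.2409   +0.096  +0.059  +0.537  -0.266
    173  0.4846   +0.293  -0.038  +1.079  -0.536
    260  0.7283   +0.623  -0.202  +1.622  -0.805


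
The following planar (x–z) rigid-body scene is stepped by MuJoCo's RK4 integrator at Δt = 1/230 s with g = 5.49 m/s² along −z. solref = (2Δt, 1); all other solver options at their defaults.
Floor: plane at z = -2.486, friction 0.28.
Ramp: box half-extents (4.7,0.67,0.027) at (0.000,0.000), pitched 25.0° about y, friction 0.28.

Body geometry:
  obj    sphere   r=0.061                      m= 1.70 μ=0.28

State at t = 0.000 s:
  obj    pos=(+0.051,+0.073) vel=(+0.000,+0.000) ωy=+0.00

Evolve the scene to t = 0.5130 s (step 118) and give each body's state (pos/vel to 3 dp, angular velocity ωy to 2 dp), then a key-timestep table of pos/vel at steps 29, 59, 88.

State at t = 0.5130 s:
  obj    pos=(+0.249,-0.019) vel=(+0.771,-0.359) ωy=+13.93

Key-timestep trajectory:
   step    t(s)  obj.x    obj.z    obj.vx   obj.vz 
     29  0.1261   +0.063  +0.068  +0.189  -0.088
     59  0.2565   +0.101  +0.050  +0.385  -0.180
     88  0.3826   +0.161  +0.022  +0.575  -0.268


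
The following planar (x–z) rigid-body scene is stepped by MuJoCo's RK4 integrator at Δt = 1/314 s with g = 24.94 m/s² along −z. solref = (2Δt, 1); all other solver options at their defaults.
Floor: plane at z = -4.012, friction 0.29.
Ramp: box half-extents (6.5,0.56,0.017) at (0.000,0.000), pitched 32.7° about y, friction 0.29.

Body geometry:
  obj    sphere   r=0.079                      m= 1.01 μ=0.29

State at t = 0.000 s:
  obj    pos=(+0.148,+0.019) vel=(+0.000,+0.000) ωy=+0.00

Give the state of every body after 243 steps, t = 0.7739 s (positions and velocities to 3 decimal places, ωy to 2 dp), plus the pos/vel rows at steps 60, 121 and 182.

State at t = 0.7739 s:
  obj    pos=(+2.574,-1.538) vel=(+6.268,-4.024) ωy=+94.26

Key-timestep trajectory:
   step    t(s)  obj.x    obj.z    obj.vx   obj.vz 
     60  0.1911   +0.296  -0.076  +1.548  -0.994
    121  0.3854   +0.750  -0.367  +3.121  -2.004
    182  0.5796   +1.509  -0.854  +4.695  -3.014


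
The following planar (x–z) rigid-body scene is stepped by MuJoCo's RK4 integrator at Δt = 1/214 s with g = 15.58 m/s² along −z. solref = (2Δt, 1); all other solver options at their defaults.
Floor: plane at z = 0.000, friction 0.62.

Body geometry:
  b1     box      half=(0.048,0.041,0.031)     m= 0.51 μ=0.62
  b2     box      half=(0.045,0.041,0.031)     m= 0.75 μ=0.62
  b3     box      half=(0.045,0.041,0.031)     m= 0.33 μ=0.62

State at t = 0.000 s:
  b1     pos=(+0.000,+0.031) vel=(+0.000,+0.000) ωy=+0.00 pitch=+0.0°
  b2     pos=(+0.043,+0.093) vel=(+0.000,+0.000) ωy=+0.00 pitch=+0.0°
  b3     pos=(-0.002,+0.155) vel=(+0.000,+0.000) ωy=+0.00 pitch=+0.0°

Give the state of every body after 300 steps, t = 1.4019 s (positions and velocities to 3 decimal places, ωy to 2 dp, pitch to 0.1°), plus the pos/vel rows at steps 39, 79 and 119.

State at t = 1.4019 s:
  b1     pos=(+0.000,+0.031) vel=(+0.000,+0.000) ωy=+0.00 pitch=+0.0°
  b2     pos=(+0.043,+0.093) vel=(+0.000,+0.000) ωy=+0.00 pitch=+0.0°
  b3     pos=(-0.110,+0.031) vel=(+0.000,+0.000) ωy=+0.00 pitch=+180.0°

Key-timestep trajectory:
   step    t(s)  b1.x    b1.z    b1.vx   b1.vz   b2.x    b2.z    b2.vx   b2.vz   b3.x    b3.z    b3.vx   b3.vz 
     39  0.1822   +0.000  +0.031  +0.000  +0.000   +0.043  +0.093  +0.000  +0.000   -0.002  +0.155  -0.005  +0.000
     79  0.3692   +0.000  +0.031  +0.000  +0.000   +0.043  +0.093  +0.000  +0.000   -0.008  +0.154  -0.093  -0.018
    119  0.5561   +0.000  +0.031  +0.000  +0.000   +0.043  +0.093  +0.001  +0.000   -0.062  +0.105  -0.517  -0.111


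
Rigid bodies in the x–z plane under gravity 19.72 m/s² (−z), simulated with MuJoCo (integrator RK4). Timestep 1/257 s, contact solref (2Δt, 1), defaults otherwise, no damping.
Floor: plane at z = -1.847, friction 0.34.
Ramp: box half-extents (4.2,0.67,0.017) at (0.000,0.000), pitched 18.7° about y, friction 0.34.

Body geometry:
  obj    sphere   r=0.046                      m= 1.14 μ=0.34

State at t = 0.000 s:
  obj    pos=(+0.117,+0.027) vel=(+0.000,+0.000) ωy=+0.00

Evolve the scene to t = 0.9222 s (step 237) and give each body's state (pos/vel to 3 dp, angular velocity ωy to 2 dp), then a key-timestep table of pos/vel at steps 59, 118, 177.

State at t = 0.9222 s:
  obj    pos=(+1.936,-0.589) vel=(+3.945,-1.335) ωy=+90.52

Key-timestep trajectory:
   step    t(s)  obj.x    obj.z    obj.vx   obj.vz 
     59  0.2296   +0.230  -0.011  +0.982  -0.332
    118  0.4591   +0.568  -0.126  +1.964  -0.665
    177  0.6887   +1.132  -0.317  +2.946  -0.997


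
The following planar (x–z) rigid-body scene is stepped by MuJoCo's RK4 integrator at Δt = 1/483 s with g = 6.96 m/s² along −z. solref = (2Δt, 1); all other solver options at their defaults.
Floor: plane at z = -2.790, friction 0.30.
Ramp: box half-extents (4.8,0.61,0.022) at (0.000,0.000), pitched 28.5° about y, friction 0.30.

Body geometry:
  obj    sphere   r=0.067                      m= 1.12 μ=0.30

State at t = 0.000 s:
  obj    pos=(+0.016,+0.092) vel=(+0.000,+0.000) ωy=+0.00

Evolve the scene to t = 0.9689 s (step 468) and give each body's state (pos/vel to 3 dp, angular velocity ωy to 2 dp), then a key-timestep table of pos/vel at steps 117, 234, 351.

State at t = 0.9689 s:
  obj    pos=(+0.995,-0.439) vel=(+2.020,-1.097) ωy=+34.30

Key-timestep trajectory:
   step    t(s)  obj.x    obj.z    obj.vx   obj.vz 
    117  0.2422   +0.077  +0.059  +0.505  -0.274
    234  0.4845   +0.261  -0.040  +1.010  -0.548
    351  0.7267   +0.567  -0.206  +1.515  -0.823


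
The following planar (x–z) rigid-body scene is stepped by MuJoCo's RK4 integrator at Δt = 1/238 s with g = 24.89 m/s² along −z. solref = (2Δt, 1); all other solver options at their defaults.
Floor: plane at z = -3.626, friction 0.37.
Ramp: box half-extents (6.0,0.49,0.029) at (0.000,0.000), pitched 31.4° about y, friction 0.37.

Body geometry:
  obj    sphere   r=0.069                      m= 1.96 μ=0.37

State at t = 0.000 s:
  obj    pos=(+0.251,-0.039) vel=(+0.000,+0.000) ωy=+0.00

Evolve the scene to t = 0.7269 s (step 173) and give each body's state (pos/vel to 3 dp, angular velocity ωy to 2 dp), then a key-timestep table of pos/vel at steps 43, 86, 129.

State at t = 0.7269 s:
  obj    pos=(+2.340,-1.314) vel=(+5.747,-3.508) ωy=+97.56

Key-timestep trajectory:
   step    t(s)  obj.x    obj.z    obj.vx   obj.vz 
     43  0.1807   +0.380  -0.117  +1.429  -0.872
     86  0.3613   +0.768  -0.354  +2.857  -1.744
    129  0.5420   +1.413  -0.748  +4.285  -2.616


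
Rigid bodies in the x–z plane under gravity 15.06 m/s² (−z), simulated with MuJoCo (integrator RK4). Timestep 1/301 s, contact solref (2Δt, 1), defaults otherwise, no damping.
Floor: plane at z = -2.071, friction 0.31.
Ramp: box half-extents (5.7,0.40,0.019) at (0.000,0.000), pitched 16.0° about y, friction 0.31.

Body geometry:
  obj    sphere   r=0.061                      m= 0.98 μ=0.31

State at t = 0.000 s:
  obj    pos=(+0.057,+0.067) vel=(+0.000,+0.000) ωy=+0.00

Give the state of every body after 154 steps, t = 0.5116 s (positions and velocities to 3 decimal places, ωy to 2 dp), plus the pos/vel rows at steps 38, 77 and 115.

State at t = 0.5116 s:
  obj    pos=(+0.430,-0.040) vel=(+1.458,-0.418) ωy=+24.86

Key-timestep trajectory:
   step    t(s)  obj.x    obj.z    obj.vx   obj.vz 
     38  0.1262   +0.080  +0.060  +0.360  -0.103
     77  0.2558   +0.150  +0.040  +0.729  -0.209
    115  0.3821   +0.265  +0.007  +1.089  -0.312


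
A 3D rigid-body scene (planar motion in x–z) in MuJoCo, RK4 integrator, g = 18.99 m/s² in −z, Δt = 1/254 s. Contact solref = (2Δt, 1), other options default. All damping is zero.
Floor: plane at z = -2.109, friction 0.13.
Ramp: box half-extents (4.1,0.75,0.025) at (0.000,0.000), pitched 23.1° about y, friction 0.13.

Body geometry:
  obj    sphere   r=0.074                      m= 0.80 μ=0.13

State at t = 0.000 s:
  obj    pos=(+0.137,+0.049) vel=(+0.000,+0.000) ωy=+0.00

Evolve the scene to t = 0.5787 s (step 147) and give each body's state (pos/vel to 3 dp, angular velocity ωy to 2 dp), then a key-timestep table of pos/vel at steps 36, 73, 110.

State at t = 0.5787 s:
  obj    pos=(+0.957,-0.301) vel=(+2.833,-1.209) ωy=+41.60

Key-timestep trajectory:
   step    t(s)  obj.x    obj.z    obj.vx   obj.vz 
     36  0.1417   +0.186  +0.028  +0.694  -0.296
     73  0.2874   +0.339  -0.037  +1.407  -0.600
    110  0.4331   +0.596  -0.147  +2.120  -0.904


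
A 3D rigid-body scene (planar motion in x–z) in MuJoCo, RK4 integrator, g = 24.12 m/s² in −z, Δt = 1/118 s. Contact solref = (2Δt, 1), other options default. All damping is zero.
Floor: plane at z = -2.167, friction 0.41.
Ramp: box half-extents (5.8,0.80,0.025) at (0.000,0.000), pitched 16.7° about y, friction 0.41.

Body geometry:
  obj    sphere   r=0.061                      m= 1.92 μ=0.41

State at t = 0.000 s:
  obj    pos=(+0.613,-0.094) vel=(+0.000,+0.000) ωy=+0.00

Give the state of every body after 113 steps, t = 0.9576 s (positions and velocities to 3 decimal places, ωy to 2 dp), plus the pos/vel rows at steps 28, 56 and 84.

State at t = 0.9576 s:
  obj    pos=(+2.787,-0.746) vel=(+4.540,-1.362) ωy=+77.71

Key-timestep trajectory:
   step    t(s)  obj.x    obj.z    obj.vx   obj.vz 
     28  0.2373   +0.747  -0.134  +1.125  -0.338
     56  0.4746   +1.147  -0.254  +2.250  -0.675
     84  0.7119   +1.814  -0.455  +3.375  -1.012


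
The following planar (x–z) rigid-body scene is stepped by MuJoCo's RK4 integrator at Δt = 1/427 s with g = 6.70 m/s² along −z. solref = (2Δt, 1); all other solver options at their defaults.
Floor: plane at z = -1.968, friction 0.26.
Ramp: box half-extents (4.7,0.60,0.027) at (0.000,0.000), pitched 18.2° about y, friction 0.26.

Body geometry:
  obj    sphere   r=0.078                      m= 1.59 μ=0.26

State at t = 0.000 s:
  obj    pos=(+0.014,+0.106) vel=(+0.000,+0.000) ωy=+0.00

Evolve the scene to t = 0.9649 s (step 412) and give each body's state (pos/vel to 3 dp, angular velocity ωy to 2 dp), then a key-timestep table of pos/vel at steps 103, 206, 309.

State at t = 0.9649 s:
  obj    pos=(+0.675,-0.111) vel=(+1.370,-0.450) ωy=+18.49

Key-timestep trajectory:
   step    t(s)  obj.x    obj.z    obj.vx   obj.vz 
    103  0.2412   +0.055  +0.092  +0.343  -0.113
    206  0.4824   +0.179  +0.052  +0.685  -0.225
    309  0.7237   +0.386  -0.016  +1.028  -0.338


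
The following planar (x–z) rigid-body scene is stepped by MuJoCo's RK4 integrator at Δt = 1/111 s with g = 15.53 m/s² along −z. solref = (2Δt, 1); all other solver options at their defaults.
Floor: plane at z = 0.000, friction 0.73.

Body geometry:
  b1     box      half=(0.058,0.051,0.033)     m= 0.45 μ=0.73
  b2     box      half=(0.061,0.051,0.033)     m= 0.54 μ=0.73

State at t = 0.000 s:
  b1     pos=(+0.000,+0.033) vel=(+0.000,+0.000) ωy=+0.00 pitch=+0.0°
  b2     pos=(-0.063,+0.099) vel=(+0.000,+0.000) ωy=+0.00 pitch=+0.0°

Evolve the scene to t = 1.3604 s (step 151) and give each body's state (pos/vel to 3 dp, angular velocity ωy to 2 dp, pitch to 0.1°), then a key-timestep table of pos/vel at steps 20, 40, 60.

State at t = 1.3604 s:
  b1     pos=(+0.000,+0.033) vel=(+0.000,+0.000) ωy=+0.00 pitch=+0.0°
  b2     pos=(-0.214,+0.033) vel=(+0.000,+0.000) ωy=+0.00 pitch=+180.0°

Key-timestep trajectory:
   step    t(s)  b1.x    b1.z    b1.vx   b1.vz   b2.x    b2.z    b2.vx   b2.vz 
     20  0.1802   +0.000  +0.033  +0.001  +0.001   -0.084  +0.087  -0.269  -0.333
     40  0.3604   +0.000  +0.033  +0.000  +0.000   -0.146  +0.069  -0.203  -0.006
     60  0.5405   +0.000  +0.033  +0.000  +0.000   -0.203  +0.045  -0.540  -0.571


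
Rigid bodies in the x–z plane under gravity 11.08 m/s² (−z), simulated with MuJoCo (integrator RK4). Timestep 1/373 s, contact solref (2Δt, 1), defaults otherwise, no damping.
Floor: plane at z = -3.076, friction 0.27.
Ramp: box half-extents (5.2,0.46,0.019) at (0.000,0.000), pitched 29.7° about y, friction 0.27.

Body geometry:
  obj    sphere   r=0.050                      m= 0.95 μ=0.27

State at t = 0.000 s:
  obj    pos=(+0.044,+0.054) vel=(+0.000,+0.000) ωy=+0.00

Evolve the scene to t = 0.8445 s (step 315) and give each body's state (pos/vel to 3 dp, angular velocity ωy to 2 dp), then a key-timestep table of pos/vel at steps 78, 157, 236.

State at t = 0.8445 s:
  obj    pos=(+1.259,-0.639) vel=(+2.877,-1.641) ωy=+66.22

Key-timestep trajectory:
   step    t(s)  obj.x    obj.z    obj.vx   obj.vz 
     78  0.2091   +0.119  +0.012  +0.712  -0.406
    157  0.4209   +0.346  -0.118  +1.434  -0.818
    236  0.6327   +0.726  -0.335  +2.155  -1.229


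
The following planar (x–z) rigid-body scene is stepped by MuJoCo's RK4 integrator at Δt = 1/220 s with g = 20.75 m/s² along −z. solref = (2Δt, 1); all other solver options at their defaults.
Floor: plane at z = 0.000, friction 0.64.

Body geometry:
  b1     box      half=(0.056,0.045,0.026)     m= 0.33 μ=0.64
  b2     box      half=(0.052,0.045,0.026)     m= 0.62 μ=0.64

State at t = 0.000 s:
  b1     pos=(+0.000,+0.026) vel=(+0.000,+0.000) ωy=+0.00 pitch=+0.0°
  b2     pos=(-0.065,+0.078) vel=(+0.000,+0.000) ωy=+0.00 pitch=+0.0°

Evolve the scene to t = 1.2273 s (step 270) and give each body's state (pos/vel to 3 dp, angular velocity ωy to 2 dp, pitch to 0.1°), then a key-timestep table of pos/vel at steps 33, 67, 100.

State at t = 1.2273 s:
  b1     pos=(+0.000,+0.026) vel=(+0.000,+0.000) ωy=+0.00 pitch=+0.0°
  b2     pos=(-0.116,+0.052) vel=(+0.000,+0.000) ωy=+0.00 pitch=-90.0°

Key-timestep trajectory:
   step    t(s)  b1.x    b1.z    b1.vx   b1.vz   b2.x    b2.z    b2.vx   b2.vz 
     33  0.1500   +0.000  +0.026  +0.000  +0.000   -0.094  +0.057  -0.368  +0.053
     67  0.3045   +0.000  +0.026  +0.000  +0.000   -0.131  +0.057  +0.032  -0.007
    100  0.4545   +0.000  +0.026  +0.000  +0.000   -0.114  +0.053  -0.150  -0.064


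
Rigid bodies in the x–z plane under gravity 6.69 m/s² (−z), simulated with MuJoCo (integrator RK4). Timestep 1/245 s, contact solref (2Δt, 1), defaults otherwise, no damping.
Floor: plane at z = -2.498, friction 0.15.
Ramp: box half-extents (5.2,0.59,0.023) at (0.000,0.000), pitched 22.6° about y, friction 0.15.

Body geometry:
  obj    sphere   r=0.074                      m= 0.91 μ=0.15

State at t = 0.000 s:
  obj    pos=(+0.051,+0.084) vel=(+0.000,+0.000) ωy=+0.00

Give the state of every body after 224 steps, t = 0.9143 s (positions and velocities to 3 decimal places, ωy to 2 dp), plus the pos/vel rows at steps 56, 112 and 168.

State at t = 0.9143 s:
  obj    pos=(+0.760,-0.211) vel=(+1.550,-0.645) ωy=+22.68

Key-timestep trajectory:
   step    t(s)  obj.x    obj.z    obj.vx   obj.vz 
     56  0.2286   +0.095  +0.065  +0.388  -0.161
    112  0.4571   +0.228  +0.010  +0.775  -0.323
    168  0.6857   +0.450  -0.082  +1.163  -0.484
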